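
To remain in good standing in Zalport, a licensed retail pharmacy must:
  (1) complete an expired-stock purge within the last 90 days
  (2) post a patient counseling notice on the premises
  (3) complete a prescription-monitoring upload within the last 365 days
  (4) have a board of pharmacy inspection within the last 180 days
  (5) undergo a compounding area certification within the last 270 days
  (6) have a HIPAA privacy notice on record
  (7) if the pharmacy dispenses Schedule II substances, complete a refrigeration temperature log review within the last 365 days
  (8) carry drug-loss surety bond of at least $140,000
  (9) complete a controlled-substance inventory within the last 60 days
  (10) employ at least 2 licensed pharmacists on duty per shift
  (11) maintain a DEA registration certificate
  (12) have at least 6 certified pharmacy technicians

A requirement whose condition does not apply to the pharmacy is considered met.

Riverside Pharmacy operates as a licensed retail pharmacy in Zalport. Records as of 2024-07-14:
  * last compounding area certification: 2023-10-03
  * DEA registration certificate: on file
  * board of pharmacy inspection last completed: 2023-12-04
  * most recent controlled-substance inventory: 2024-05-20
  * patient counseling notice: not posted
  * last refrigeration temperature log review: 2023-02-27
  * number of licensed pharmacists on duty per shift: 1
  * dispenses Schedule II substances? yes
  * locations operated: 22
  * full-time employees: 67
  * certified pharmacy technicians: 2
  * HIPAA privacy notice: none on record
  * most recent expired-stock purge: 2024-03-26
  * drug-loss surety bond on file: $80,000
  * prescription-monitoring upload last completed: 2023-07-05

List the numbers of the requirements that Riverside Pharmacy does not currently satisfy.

1, 2, 3, 4, 5, 6, 7, 8, 10, 12

1. expired-stock purge 110 days ago vs limit 90 → not met
2. patient counseling notice absent → not met
3. prescription-monitoring upload 375 days ago vs limit 365 → not met
4. board of pharmacy inspection 223 days ago vs limit 180 → not met
5. compounding area certification 285 days ago vs limit 270 → not met
6. HIPAA privacy notice absent → not met
7. condition 'dispenses Schedule II substances' holds; refrigeration temperature log review 503 days ago vs limit 365 → not met
8. drug-loss surety bond $80,000 < $140,000 → not met
9. controlled-substance inventory 55 days ago vs limit 60 → met
10. licensed pharmacists on duty per shift 1 < 2 → not met
11. DEA registration certificate present → met
12. certified pharmacy technicians 2 < 6 → not met
Not met: 1, 2, 3, 4, 5, 6, 7, 8, 10, 12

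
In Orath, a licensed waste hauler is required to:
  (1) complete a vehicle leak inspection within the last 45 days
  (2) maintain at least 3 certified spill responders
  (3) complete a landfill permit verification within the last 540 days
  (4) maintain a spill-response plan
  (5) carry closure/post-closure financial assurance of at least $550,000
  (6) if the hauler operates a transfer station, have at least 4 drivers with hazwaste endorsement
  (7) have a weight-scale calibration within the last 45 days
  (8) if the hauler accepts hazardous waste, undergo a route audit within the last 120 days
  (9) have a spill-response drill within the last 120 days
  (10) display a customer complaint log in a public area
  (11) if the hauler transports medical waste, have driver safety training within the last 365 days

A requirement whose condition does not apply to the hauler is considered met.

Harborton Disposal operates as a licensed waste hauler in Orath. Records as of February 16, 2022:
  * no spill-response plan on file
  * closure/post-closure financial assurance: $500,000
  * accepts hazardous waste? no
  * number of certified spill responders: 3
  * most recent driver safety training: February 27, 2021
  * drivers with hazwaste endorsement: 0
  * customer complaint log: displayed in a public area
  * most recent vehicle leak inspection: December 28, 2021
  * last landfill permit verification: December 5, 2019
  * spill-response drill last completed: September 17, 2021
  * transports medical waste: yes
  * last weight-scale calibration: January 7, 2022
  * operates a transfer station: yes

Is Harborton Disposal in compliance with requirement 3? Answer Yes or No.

No

3. landfill permit verification 804 days ago vs limit 540 → not met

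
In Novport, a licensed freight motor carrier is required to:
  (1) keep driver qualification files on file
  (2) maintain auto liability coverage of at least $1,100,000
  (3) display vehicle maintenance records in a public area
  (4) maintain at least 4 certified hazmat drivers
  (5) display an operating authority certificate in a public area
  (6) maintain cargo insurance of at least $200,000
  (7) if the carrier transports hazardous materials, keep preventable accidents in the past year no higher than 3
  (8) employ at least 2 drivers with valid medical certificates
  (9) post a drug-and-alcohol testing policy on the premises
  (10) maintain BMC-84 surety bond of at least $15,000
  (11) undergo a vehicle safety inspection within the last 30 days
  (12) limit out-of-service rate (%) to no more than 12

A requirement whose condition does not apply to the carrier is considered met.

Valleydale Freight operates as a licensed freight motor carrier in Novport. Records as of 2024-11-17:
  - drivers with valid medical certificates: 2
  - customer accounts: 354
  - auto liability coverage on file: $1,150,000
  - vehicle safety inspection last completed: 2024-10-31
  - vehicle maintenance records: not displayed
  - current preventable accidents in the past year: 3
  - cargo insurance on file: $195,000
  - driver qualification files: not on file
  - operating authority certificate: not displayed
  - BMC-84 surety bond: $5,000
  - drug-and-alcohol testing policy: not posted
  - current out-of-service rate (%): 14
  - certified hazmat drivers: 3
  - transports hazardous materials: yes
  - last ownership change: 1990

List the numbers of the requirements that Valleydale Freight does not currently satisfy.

1. driver qualification files absent → not met
2. auto liability coverage $1,150,000 ≥ $1,100,000 → met
3. vehicle maintenance records absent → not met
4. certified hazmat drivers 3 < 4 → not met
5. operating authority certificate absent → not met
6. cargo insurance $195,000 < $200,000 → not met
7. condition 'transports hazardous materials' holds; preventable accidents in the past year 3 ≤ 3 → met
8. drivers with valid medical certificates 2 ≥ 2 → met
9. drug-and-alcohol testing policy absent → not met
10. BMC-84 surety bond $5,000 < $15,000 → not met
11. vehicle safety inspection 17 days ago vs limit 30 → met
12. out-of-service rate (%) 14 > 12 → not met
Not met: 1, 3, 4, 5, 6, 9, 10, 12

1, 3, 4, 5, 6, 9, 10, 12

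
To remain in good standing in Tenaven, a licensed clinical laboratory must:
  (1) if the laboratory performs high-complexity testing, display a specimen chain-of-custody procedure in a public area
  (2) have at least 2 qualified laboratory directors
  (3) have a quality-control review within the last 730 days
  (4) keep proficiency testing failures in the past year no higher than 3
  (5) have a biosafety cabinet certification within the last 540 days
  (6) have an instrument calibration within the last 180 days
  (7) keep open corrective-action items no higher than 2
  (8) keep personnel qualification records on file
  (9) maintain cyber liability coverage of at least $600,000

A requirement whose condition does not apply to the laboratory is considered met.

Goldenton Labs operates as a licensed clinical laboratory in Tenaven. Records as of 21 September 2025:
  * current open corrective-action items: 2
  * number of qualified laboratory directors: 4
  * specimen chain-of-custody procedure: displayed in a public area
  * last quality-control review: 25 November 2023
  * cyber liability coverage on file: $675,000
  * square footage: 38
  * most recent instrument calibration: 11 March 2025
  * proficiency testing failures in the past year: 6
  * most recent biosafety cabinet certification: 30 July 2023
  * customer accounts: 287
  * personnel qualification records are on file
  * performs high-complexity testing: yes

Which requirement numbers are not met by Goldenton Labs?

4, 5, 6

1. condition 'performs high-complexity testing' holds; specimen chain-of-custody procedure present → met
2. qualified laboratory directors 4 ≥ 2 → met
3. quality-control review 666 days ago vs limit 730 → met
4. proficiency testing failures in the past year 6 > 3 → not met
5. biosafety cabinet certification 784 days ago vs limit 540 → not met
6. instrument calibration 194 days ago vs limit 180 → not met
7. open corrective-action items 2 ≤ 2 → met
8. personnel qualification records present → met
9. cyber liability coverage $675,000 ≥ $600,000 → met
Not met: 4, 5, 6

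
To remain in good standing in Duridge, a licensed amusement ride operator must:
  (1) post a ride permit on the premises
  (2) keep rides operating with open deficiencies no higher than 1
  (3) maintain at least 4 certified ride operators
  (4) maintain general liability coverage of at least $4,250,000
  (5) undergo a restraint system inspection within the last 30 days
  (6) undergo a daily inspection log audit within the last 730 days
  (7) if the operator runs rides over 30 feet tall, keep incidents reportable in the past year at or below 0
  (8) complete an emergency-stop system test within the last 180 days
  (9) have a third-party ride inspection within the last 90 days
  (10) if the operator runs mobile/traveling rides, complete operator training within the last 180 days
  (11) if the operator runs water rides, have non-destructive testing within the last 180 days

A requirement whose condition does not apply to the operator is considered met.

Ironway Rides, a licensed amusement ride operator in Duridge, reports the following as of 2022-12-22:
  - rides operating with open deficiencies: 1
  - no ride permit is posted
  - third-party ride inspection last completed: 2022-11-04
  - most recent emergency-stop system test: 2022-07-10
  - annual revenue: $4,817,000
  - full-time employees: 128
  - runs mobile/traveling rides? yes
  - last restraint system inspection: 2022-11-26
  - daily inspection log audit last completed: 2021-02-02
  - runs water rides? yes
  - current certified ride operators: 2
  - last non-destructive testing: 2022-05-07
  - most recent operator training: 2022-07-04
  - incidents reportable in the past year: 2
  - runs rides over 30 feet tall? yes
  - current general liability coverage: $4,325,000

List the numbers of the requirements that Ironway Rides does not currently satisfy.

1, 3, 7, 11

1. ride permit absent → not met
2. rides operating with open deficiencies 1 ≤ 1 → met
3. certified ride operators 2 < 4 → not met
4. general liability coverage $4,325,000 ≥ $4,250,000 → met
5. restraint system inspection 26 days ago vs limit 30 → met
6. daily inspection log audit 688 days ago vs limit 730 → met
7. condition 'runs rides over 30 feet tall' holds; incidents reportable in the past year 2 > 0 → not met
8. emergency-stop system test 165 days ago vs limit 180 → met
9. third-party ride inspection 48 days ago vs limit 90 → met
10. condition 'runs mobile/traveling rides' holds; operator training 171 days ago vs limit 180 → met
11. condition 'runs water rides' holds; non-destructive testing 229 days ago vs limit 180 → not met
Not met: 1, 3, 7, 11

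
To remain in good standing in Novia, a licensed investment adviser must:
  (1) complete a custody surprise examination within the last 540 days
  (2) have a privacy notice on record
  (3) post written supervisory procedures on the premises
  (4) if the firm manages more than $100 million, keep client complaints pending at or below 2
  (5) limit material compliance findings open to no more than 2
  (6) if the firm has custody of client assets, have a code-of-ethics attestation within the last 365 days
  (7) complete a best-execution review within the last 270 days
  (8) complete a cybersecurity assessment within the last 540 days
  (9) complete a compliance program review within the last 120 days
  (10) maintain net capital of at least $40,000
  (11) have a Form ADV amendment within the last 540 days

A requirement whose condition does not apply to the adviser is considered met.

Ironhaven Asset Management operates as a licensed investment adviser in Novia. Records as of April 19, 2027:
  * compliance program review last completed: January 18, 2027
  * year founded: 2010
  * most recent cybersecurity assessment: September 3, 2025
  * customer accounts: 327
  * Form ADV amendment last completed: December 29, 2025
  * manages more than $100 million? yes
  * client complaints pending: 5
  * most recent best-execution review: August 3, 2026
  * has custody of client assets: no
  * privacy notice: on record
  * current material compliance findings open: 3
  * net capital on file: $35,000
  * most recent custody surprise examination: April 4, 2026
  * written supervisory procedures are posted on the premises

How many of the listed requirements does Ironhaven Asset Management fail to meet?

4

1. custody surprise examination 380 days ago vs limit 540 → met
2. privacy notice present → met
3. written supervisory procedures present → met
4. condition 'manages more than $100 million' holds; client complaints pending 5 > 2 → not met
5. material compliance findings open 3 > 2 → not met
6. condition 'has custody of client assets' does not hold → requirement n/a → met
7. best-execution review 259 days ago vs limit 270 → met
8. cybersecurity assessment 593 days ago vs limit 540 → not met
9. compliance program review 91 days ago vs limit 120 → met
10. net capital $35,000 < $40,000 → not met
11. Form ADV amendment 476 days ago vs limit 540 → met
Not met: 4 of 11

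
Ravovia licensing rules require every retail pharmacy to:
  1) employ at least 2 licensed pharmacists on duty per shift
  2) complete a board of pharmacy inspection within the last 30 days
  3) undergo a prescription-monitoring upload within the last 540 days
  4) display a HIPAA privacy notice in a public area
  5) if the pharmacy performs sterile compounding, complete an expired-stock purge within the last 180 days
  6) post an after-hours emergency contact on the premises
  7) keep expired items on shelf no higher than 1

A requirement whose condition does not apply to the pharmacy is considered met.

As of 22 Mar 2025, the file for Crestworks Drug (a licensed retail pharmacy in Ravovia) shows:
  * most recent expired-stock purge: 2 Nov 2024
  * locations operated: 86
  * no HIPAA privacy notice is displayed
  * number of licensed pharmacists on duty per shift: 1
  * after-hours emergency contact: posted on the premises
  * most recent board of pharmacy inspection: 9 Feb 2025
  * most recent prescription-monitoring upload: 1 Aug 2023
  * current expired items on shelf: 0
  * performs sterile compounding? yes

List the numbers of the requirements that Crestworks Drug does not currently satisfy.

1. licensed pharmacists on duty per shift 1 < 2 → not met
2. board of pharmacy inspection 41 days ago vs limit 30 → not met
3. prescription-monitoring upload 599 days ago vs limit 540 → not met
4. HIPAA privacy notice absent → not met
5. condition 'performs sterile compounding' holds; expired-stock purge 140 days ago vs limit 180 → met
6. after-hours emergency contact present → met
7. expired items on shelf 0 ≤ 1 → met
Not met: 1, 2, 3, 4

1, 2, 3, 4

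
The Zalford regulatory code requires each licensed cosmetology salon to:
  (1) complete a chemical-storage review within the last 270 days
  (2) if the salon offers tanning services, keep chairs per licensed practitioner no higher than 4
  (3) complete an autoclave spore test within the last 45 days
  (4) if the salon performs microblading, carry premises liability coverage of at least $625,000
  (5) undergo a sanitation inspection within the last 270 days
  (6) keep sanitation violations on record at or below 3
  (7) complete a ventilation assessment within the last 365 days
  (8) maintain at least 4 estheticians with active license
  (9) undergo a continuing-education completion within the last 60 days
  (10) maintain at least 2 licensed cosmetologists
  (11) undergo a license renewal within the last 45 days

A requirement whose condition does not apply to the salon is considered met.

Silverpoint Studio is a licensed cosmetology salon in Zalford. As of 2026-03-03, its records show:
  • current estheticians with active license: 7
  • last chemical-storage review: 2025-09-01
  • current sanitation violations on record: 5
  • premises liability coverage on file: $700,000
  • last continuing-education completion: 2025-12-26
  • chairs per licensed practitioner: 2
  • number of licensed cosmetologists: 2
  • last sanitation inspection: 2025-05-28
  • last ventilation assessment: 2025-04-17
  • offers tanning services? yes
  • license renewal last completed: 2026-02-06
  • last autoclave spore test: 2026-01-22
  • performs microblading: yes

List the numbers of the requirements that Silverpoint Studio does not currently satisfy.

5, 6, 9

1. chemical-storage review 183 days ago vs limit 270 → met
2. condition 'offers tanning services' holds; chairs per licensed practitioner 2 ≤ 4 → met
3. autoclave spore test 40 days ago vs limit 45 → met
4. condition 'performs microblading' holds; premises liability coverage $700,000 ≥ $625,000 → met
5. sanitation inspection 279 days ago vs limit 270 → not met
6. sanitation violations on record 5 > 3 → not met
7. ventilation assessment 320 days ago vs limit 365 → met
8. estheticians with active license 7 ≥ 4 → met
9. continuing-education completion 67 days ago vs limit 60 → not met
10. licensed cosmetologists 2 ≥ 2 → met
11. license renewal 25 days ago vs limit 45 → met
Not met: 5, 6, 9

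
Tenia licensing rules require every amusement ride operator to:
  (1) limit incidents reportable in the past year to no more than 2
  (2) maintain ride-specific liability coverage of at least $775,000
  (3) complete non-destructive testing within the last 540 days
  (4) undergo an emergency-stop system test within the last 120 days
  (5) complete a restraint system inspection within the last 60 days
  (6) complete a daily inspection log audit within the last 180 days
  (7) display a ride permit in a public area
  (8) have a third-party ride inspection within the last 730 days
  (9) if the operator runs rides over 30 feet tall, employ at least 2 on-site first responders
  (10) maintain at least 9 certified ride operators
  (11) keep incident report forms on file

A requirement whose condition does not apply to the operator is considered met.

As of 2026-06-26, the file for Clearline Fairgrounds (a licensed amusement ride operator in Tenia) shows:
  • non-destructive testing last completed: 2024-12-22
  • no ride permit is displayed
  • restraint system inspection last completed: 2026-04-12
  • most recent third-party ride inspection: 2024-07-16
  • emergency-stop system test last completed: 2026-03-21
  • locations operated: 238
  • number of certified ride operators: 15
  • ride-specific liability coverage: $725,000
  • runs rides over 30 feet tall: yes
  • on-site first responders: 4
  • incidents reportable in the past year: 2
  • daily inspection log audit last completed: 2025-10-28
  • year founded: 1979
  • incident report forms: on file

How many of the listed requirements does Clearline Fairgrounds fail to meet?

1. incidents reportable in the past year 2 ≤ 2 → met
2. ride-specific liability coverage $725,000 < $775,000 → not met
3. non-destructive testing 551 days ago vs limit 540 → not met
4. emergency-stop system test 97 days ago vs limit 120 → met
5. restraint system inspection 75 days ago vs limit 60 → not met
6. daily inspection log audit 241 days ago vs limit 180 → not met
7. ride permit absent → not met
8. third-party ride inspection 710 days ago vs limit 730 → met
9. condition 'runs rides over 30 feet tall' holds; on-site first responders 4 ≥ 2 → met
10. certified ride operators 15 ≥ 9 → met
11. incident report forms present → met
Not met: 5 of 11

5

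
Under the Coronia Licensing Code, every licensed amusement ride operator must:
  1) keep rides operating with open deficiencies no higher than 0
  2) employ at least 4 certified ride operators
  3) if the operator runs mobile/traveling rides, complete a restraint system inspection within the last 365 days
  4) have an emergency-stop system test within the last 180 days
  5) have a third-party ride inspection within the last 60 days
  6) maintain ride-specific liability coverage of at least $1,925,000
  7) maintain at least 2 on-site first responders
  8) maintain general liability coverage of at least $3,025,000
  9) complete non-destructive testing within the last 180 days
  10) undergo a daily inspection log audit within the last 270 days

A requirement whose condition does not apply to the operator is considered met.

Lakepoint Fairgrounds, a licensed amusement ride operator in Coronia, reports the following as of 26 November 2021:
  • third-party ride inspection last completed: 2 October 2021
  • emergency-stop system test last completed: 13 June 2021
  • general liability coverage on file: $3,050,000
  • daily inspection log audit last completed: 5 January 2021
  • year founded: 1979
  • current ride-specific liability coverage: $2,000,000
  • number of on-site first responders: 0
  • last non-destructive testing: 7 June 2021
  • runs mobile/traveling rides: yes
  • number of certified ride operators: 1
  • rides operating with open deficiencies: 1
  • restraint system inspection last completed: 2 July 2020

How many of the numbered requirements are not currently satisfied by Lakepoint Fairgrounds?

5

1. rides operating with open deficiencies 1 > 0 → not met
2. certified ride operators 1 < 4 → not met
3. condition 'runs mobile/traveling rides' holds; restraint system inspection 512 days ago vs limit 365 → not met
4. emergency-stop system test 166 days ago vs limit 180 → met
5. third-party ride inspection 55 days ago vs limit 60 → met
6. ride-specific liability coverage $2,000,000 ≥ $1,925,000 → met
7. on-site first responders 0 < 2 → not met
8. general liability coverage $3,050,000 ≥ $3,025,000 → met
9. non-destructive testing 172 days ago vs limit 180 → met
10. daily inspection log audit 325 days ago vs limit 270 → not met
Not met: 5 of 10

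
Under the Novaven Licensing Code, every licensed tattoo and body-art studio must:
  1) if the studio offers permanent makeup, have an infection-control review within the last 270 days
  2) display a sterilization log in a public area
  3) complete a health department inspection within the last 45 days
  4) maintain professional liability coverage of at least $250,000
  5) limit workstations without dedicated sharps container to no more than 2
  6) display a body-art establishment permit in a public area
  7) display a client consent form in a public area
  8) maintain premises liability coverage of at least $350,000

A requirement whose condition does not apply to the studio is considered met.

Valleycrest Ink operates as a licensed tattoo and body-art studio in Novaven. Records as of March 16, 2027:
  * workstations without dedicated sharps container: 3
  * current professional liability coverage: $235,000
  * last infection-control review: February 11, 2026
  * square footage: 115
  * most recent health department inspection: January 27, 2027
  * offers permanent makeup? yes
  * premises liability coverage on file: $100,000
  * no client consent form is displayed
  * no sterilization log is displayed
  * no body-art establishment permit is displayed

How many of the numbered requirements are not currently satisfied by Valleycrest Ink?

8

1. condition 'offers permanent makeup' holds; infection-control review 398 days ago vs limit 270 → not met
2. sterilization log absent → not met
3. health department inspection 48 days ago vs limit 45 → not met
4. professional liability coverage $235,000 < $250,000 → not met
5. workstations without dedicated sharps container 3 > 2 → not met
6. body-art establishment permit absent → not met
7. client consent form absent → not met
8. premises liability coverage $100,000 < $350,000 → not met
Not met: 8 of 8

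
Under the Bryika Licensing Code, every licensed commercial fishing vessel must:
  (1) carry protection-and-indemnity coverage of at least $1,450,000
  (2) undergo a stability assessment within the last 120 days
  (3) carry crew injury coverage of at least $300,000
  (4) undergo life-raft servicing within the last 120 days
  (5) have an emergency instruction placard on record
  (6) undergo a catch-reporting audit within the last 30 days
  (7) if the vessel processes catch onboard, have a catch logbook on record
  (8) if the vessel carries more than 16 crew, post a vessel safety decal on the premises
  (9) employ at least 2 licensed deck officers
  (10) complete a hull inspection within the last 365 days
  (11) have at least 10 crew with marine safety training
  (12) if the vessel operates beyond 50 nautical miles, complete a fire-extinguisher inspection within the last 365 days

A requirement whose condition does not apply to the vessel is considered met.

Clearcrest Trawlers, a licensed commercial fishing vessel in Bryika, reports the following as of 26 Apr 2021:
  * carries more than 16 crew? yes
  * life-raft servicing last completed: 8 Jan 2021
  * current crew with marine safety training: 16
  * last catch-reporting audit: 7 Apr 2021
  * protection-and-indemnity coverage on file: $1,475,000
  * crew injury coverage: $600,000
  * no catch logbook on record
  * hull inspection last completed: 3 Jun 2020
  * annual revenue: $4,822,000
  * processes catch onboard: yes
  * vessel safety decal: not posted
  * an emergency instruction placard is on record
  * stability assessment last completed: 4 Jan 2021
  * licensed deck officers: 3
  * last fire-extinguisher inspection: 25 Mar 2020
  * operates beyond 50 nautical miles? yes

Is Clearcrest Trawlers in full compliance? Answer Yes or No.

No

1. protection-and-indemnity coverage $1,475,000 ≥ $1,450,000 → met
2. stability assessment 112 days ago vs limit 120 → met
3. crew injury coverage $600,000 ≥ $300,000 → met
4. life-raft servicing 108 days ago vs limit 120 → met
5. emergency instruction placard present → met
6. catch-reporting audit 19 days ago vs limit 30 → met
7. condition 'processes catch onboard' holds; catch logbook absent → not met
8. condition 'carries more than 16 crew' holds; vessel safety decal absent → not met
9. licensed deck officers 3 ≥ 2 → met
10. hull inspection 327 days ago vs limit 365 → met
11. crew with marine safety training 16 ≥ 10 → met
12. condition 'operates beyond 50 nautical miles' holds; fire-extinguisher inspection 397 days ago vs limit 365 → not met
Not met: 7, 8, 12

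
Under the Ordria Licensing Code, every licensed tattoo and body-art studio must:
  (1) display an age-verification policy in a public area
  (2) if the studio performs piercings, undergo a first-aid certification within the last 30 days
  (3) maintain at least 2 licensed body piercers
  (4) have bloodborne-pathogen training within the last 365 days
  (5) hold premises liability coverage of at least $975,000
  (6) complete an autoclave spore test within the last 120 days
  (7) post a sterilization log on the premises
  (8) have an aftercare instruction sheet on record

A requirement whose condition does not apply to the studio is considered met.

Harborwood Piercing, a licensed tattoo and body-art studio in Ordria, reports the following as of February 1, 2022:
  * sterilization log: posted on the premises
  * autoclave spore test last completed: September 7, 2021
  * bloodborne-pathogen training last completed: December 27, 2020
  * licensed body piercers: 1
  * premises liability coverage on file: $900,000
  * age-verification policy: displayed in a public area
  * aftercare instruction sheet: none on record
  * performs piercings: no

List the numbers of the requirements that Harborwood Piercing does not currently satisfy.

3, 4, 5, 6, 8

1. age-verification policy present → met
2. condition 'performs piercings' does not hold → requirement n/a → met
3. licensed body piercers 1 < 2 → not met
4. bloodborne-pathogen training 401 days ago vs limit 365 → not met
5. premises liability coverage $900,000 < $975,000 → not met
6. autoclave spore test 147 days ago vs limit 120 → not met
7. sterilization log present → met
8. aftercare instruction sheet absent → not met
Not met: 3, 4, 5, 6, 8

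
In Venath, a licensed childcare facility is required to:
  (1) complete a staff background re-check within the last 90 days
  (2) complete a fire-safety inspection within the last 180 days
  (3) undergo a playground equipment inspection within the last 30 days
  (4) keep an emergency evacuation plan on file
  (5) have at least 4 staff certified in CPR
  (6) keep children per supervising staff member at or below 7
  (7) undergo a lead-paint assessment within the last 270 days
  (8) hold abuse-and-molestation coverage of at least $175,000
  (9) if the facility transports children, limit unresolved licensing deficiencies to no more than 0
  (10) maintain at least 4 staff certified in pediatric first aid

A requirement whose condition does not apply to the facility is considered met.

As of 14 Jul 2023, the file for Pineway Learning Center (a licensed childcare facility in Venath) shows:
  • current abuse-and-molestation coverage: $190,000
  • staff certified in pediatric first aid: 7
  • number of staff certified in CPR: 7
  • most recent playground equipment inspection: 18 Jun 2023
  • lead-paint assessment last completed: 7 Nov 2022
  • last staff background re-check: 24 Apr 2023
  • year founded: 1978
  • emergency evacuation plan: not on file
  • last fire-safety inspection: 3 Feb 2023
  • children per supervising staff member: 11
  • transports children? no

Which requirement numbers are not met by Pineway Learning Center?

4, 6

1. staff background re-check 81 days ago vs limit 90 → met
2. fire-safety inspection 161 days ago vs limit 180 → met
3. playground equipment inspection 26 days ago vs limit 30 → met
4. emergency evacuation plan absent → not met
5. staff certified in CPR 7 ≥ 4 → met
6. children per supervising staff member 11 > 7 → not met
7. lead-paint assessment 249 days ago vs limit 270 → met
8. abuse-and-molestation coverage $190,000 ≥ $175,000 → met
9. condition 'transports children' does not hold → requirement n/a → met
10. staff certified in pediatric first aid 7 ≥ 4 → met
Not met: 4, 6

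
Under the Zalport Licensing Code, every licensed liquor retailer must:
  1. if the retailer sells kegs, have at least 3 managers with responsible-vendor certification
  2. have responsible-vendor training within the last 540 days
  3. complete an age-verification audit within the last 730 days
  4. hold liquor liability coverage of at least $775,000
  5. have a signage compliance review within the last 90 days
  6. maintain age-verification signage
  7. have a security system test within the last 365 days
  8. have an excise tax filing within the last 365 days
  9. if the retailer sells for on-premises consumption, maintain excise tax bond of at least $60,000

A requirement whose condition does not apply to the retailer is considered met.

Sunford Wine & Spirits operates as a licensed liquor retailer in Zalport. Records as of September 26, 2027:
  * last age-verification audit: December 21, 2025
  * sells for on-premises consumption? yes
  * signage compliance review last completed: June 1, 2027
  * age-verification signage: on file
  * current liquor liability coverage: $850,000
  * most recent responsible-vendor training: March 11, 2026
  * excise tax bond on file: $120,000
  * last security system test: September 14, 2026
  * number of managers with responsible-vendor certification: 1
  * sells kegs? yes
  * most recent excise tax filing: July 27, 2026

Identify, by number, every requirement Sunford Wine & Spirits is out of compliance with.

1, 2, 5, 7, 8

1. condition 'sells kegs' holds; managers with responsible-vendor certification 1 < 3 → not met
2. responsible-vendor training 564 days ago vs limit 540 → not met
3. age-verification audit 644 days ago vs limit 730 → met
4. liquor liability coverage $850,000 ≥ $775,000 → met
5. signage compliance review 117 days ago vs limit 90 → not met
6. age-verification signage present → met
7. security system test 377 days ago vs limit 365 → not met
8. excise tax filing 426 days ago vs limit 365 → not met
9. condition 'sells for on-premises consumption' holds; excise tax bond $120,000 ≥ $60,000 → met
Not met: 1, 2, 5, 7, 8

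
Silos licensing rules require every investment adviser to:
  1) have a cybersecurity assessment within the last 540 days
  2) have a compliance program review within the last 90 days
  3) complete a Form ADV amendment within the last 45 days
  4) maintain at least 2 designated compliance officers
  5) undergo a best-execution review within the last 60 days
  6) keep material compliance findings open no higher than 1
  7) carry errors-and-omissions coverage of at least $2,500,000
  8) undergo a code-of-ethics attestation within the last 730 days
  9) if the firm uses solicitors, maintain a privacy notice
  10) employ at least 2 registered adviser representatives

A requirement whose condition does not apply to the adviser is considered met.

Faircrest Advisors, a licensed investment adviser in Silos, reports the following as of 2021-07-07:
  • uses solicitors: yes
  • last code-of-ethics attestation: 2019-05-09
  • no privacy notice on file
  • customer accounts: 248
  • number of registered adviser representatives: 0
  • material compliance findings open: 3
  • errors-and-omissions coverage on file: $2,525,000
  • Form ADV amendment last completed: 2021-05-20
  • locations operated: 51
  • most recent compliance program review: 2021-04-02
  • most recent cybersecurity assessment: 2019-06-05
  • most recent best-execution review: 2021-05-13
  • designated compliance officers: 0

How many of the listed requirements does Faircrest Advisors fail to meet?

8

1. cybersecurity assessment 763 days ago vs limit 540 → not met
2. compliance program review 96 days ago vs limit 90 → not met
3. Form ADV amendment 48 days ago vs limit 45 → not met
4. designated compliance officers 0 < 2 → not met
5. best-execution review 55 days ago vs limit 60 → met
6. material compliance findings open 3 > 1 → not met
7. errors-and-omissions coverage $2,525,000 ≥ $2,500,000 → met
8. code-of-ethics attestation 790 days ago vs limit 730 → not met
9. condition 'uses solicitors' holds; privacy notice absent → not met
10. registered adviser representatives 0 < 2 → not met
Not met: 8 of 10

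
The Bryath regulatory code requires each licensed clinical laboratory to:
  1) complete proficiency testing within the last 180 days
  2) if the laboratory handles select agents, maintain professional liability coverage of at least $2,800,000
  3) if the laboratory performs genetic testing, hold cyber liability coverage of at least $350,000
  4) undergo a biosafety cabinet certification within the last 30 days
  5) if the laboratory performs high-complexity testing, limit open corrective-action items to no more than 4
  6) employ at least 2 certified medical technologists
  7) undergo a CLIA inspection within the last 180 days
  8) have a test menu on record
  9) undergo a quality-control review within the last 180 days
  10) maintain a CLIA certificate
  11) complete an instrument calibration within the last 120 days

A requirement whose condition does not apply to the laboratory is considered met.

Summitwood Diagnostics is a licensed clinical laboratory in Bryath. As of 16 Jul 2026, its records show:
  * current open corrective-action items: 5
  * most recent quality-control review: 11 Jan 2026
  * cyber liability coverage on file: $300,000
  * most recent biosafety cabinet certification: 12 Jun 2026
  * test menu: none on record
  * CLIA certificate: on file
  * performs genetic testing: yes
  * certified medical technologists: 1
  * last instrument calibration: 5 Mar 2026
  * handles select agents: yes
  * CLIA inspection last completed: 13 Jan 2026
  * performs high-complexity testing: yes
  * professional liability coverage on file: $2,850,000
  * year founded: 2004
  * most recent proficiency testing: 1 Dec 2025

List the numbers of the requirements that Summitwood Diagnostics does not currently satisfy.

1. proficiency testing 227 days ago vs limit 180 → not met
2. condition 'handles select agents' holds; professional liability coverage $2,850,000 ≥ $2,800,000 → met
3. condition 'performs genetic testing' holds; cyber liability coverage $300,000 < $350,000 → not met
4. biosafety cabinet certification 34 days ago vs limit 30 → not met
5. condition 'performs high-complexity testing' holds; open corrective-action items 5 > 4 → not met
6. certified medical technologists 1 < 2 → not met
7. CLIA inspection 184 days ago vs limit 180 → not met
8. test menu absent → not met
9. quality-control review 186 days ago vs limit 180 → not met
10. CLIA certificate present → met
11. instrument calibration 133 days ago vs limit 120 → not met
Not met: 1, 3, 4, 5, 6, 7, 8, 9, 11

1, 3, 4, 5, 6, 7, 8, 9, 11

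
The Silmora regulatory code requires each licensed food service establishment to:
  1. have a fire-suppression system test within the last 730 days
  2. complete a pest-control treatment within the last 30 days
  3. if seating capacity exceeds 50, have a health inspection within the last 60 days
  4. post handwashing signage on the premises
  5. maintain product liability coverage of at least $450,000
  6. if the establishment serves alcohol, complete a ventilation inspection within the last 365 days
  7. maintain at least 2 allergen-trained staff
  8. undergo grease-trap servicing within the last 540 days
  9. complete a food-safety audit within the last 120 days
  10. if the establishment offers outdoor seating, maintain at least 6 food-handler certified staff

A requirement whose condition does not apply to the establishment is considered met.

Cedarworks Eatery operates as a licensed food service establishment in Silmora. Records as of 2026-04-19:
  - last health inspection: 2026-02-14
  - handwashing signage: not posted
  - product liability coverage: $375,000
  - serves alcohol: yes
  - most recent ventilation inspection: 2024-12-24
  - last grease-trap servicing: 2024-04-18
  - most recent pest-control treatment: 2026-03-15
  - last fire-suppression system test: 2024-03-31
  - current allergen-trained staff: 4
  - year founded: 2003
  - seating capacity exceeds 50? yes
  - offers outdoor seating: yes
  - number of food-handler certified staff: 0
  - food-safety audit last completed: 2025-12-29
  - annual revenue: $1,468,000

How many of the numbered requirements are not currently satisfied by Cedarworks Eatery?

8

1. fire-suppression system test 749 days ago vs limit 730 → not met
2. pest-control treatment 35 days ago vs limit 30 → not met
3. condition 'seating capacity exceeds 50' holds; health inspection 64 days ago vs limit 60 → not met
4. handwashing signage absent → not met
5. product liability coverage $375,000 < $450,000 → not met
6. condition 'serves alcohol' holds; ventilation inspection 481 days ago vs limit 365 → not met
7. allergen-trained staff 4 ≥ 2 → met
8. grease-trap servicing 731 days ago vs limit 540 → not met
9. food-safety audit 111 days ago vs limit 120 → met
10. condition 'offers outdoor seating' holds; food-handler certified staff 0 < 6 → not met
Not met: 8 of 10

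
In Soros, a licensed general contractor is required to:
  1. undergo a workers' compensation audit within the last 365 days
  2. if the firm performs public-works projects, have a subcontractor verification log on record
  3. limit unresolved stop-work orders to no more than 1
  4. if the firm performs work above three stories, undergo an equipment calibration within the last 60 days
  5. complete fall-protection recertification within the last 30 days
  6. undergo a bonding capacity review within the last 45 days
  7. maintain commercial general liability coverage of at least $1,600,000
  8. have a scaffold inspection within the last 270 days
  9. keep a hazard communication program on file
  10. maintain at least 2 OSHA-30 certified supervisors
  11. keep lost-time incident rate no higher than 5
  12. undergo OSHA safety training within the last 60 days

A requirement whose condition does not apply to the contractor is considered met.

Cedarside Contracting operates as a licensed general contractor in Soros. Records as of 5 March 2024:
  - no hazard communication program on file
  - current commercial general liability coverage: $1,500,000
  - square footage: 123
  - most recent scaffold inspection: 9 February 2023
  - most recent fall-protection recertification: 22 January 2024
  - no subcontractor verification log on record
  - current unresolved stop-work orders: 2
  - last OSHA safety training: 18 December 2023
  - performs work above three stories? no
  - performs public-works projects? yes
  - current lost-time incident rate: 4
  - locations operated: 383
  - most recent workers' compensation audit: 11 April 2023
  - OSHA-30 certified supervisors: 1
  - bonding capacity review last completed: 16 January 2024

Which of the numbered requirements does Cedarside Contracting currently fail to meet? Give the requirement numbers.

1. workers' compensation audit 329 days ago vs limit 365 → met
2. condition 'performs public-works projects' holds; subcontractor verification log absent → not met
3. unresolved stop-work orders 2 > 1 → not met
4. condition 'performs work above three stories' does not hold → requirement n/a → met
5. fall-protection recertification 43 days ago vs limit 30 → not met
6. bonding capacity review 49 days ago vs limit 45 → not met
7. commercial general liability coverage $1,500,000 < $1,600,000 → not met
8. scaffold inspection 390 days ago vs limit 270 → not met
9. hazard communication program absent → not met
10. OSHA-30 certified supervisors 1 < 2 → not met
11. lost-time incident rate 4 ≤ 5 → met
12. OSHA safety training 78 days ago vs limit 60 → not met
Not met: 2, 3, 5, 6, 7, 8, 9, 10, 12

2, 3, 5, 6, 7, 8, 9, 10, 12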